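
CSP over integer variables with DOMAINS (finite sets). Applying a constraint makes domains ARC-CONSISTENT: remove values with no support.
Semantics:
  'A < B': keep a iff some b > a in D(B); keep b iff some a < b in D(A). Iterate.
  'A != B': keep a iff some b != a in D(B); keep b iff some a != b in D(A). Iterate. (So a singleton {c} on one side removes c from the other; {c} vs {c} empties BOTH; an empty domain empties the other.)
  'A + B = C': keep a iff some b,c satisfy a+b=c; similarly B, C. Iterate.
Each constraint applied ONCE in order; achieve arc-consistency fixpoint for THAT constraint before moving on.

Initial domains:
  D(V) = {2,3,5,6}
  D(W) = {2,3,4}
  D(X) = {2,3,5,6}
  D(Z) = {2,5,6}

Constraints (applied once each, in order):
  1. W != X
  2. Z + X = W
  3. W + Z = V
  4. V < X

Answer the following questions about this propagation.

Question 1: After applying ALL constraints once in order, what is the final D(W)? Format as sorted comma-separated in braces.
Answer: {4}

Derivation:
Constraint 1 (W != X) on D(W)={2,3,4} D(X)={2,3,5,6}: no change
Constraint 2 (Z + X = W) on D(Z)={2,5,6} D(X)={2,3,5,6} D(W)={2,3,4}: Z {2,5,6}->{2}; X {2,3,5,6}->{2}; W {2,3,4}->{4}
Constraint 3 (W + Z = V) on D(W)={4} D(Z)={2} D(V)={2,3,5,6}: V {2,3,5,6}->{6}
Constraint 4 (V < X) on D(V)={6} D(X)={2}: V {6}->{}; X {2}->{}
So after all 4 constraints: D(W) = {4}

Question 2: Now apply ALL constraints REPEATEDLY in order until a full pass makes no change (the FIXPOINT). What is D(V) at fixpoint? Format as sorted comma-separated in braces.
Answer: {}

Derivation:
pass 0 (initial): D(V)={2,3,5,6}
pass 1: V {2,3,5,6}->{}; W {2,3,4}->{4}; X {2,3,5,6}->{}; Z {2,5,6}->{2}
pass 2: W {4}->{}; Z {2}->{}
pass 3: no change
Fixpoint after 3 passes: D(V) = {}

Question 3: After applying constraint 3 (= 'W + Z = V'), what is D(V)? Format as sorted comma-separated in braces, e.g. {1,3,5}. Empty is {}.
Constraint 1 (W != X) on D(W)={2,3,4} D(X)={2,3,5,6}: no change
Constraint 2 (Z + X = W) on D(Z)={2,5,6} D(X)={2,3,5,6} D(W)={2,3,4}: Z {2,5,6}->{2}; X {2,3,5,6}->{2}; W {2,3,4}->{4}
Constraint 3 (W + Z = V) on D(W)={4} D(Z)={2} D(V)={2,3,5,6}: V {2,3,5,6}->{6}
So after constraint 3: D(V) = {6}

Answer: {6}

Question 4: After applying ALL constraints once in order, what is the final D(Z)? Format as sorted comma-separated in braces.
Constraint 1 (W != X) on D(W)={2,3,4} D(X)={2,3,5,6}: no change
Constraint 2 (Z + X = W) on D(Z)={2,5,6} D(X)={2,3,5,6} D(W)={2,3,4}: Z {2,5,6}->{2}; X {2,3,5,6}->{2}; W {2,3,4}->{4}
Constraint 3 (W + Z = V) on D(W)={4} D(Z)={2} D(V)={2,3,5,6}: V {2,3,5,6}->{6}
Constraint 4 (V < X) on D(V)={6} D(X)={2}: V {6}->{}; X {2}->{}
So after all 4 constraints: D(Z) = {2}

Answer: {2}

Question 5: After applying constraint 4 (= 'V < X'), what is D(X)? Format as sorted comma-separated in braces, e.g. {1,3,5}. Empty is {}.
Answer: {}

Derivation:
Constraint 1 (W != X) on D(W)={2,3,4} D(X)={2,3,5,6}: no change
Constraint 2 (Z + X = W) on D(Z)={2,5,6} D(X)={2,3,5,6} D(W)={2,3,4}: Z {2,5,6}->{2}; X {2,3,5,6}->{2}; W {2,3,4}->{4}
Constraint 3 (W + Z = V) on D(W)={4} D(Z)={2} D(V)={2,3,5,6}: V {2,3,5,6}->{6}
Constraint 4 (V < X) on D(V)={6} D(X)={2}: V {6}->{}; X {2}->{}
So after constraint 4: D(X) = {}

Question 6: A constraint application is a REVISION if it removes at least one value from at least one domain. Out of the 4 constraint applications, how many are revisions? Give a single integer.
Answer: 3

Derivation:
Constraint 1 (W != X) on D(W)={2,3,4} D(X)={2,3,5,6}: no change => not a revision
Constraint 2 (Z + X = W) on D(Z)={2,5,6} D(X)={2,3,5,6} D(W)={2,3,4}: Z {2,5,6}->{2}; X {2,3,5,6}->{2}; W {2,3,4}->{4} => REVISION
Constraint 3 (W + Z = V) on D(W)={4} D(Z)={2} D(V)={2,3,5,6}: V {2,3,5,6}->{6} => REVISION
Constraint 4 (V < X) on D(V)={6} D(X)={2}: V {6}->{}; X {2}->{} => REVISION
Total revisions = 3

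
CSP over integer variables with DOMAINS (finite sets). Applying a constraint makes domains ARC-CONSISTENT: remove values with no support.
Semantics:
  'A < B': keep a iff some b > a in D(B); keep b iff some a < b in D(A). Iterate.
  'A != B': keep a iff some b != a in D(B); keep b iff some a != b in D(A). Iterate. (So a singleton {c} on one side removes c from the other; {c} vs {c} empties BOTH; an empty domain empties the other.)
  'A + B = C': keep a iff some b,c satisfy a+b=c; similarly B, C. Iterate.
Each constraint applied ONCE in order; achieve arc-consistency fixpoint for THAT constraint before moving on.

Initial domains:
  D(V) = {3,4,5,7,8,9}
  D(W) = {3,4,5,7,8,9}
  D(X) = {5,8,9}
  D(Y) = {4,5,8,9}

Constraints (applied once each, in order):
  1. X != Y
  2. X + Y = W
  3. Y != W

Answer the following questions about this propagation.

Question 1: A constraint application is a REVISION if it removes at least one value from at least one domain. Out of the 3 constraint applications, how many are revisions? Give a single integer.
Answer: 1

Derivation:
Constraint 1 (X != Y) on D(X)={5,8,9} D(Y)={4,5,8,9}: no change => not a revision
Constraint 2 (X + Y = W) on D(X)={5,8,9} D(Y)={4,5,8,9} D(W)={3,4,5,7,8,9}: X {5,8,9}->{5}; Y {4,5,8,9}->{4}; W {3,4,5,7,8,9}->{9} => REVISION
Constraint 3 (Y != W) on D(Y)={4} D(W)={9}: no change => not a revision
Total revisions = 1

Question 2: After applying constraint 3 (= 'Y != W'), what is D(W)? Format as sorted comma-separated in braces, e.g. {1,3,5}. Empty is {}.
Answer: {9}

Derivation:
Constraint 1 (X != Y) on D(X)={5,8,9} D(Y)={4,5,8,9}: no change
Constraint 2 (X + Y = W) on D(X)={5,8,9} D(Y)={4,5,8,9} D(W)={3,4,5,7,8,9}: X {5,8,9}->{5}; Y {4,5,8,9}->{4}; W {3,4,5,7,8,9}->{9}
Constraint 3 (Y != W) on D(Y)={4} D(W)={9}: no change
So after constraint 3: D(W) = {9}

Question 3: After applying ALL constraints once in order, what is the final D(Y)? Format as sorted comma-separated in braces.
Constraint 1 (X != Y) on D(X)={5,8,9} D(Y)={4,5,8,9}: no change
Constraint 2 (X + Y = W) on D(X)={5,8,9} D(Y)={4,5,8,9} D(W)={3,4,5,7,8,9}: X {5,8,9}->{5}; Y {4,5,8,9}->{4}; W {3,4,5,7,8,9}->{9}
Constraint 3 (Y != W) on D(Y)={4} D(W)={9}: no change
So after all 3 constraints: D(Y) = {4}

Answer: {4}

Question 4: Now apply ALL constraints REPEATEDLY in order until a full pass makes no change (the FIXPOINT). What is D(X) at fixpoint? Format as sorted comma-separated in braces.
Answer: {5}

Derivation:
pass 0 (initial): D(X)={5,8,9}
pass 1: W {3,4,5,7,8,9}->{9}; X {5,8,9}->{5}; Y {4,5,8,9}->{4}
pass 2: no change
Fixpoint after 2 passes: D(X) = {5}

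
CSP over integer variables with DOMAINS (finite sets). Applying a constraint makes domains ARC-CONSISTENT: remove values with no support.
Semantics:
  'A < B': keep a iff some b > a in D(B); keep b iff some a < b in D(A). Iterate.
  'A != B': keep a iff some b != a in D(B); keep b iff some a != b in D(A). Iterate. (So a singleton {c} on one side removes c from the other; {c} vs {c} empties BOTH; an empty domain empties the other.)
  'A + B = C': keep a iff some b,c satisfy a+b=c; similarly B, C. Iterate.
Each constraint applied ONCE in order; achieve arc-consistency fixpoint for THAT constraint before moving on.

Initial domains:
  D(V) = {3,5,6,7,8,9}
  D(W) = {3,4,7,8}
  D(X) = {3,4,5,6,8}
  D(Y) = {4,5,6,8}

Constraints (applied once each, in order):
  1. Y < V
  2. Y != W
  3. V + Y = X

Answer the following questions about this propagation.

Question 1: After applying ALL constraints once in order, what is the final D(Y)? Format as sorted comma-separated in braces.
Constraint 1 (Y < V) on D(Y)={4,5,6,8} D(V)={3,5,6,7,8,9}: V {3,5,6,7,8,9}->{5,6,7,8,9}
Constraint 2 (Y != W) on D(Y)={4,5,6,8} D(W)={3,4,7,8}: no change
Constraint 3 (V + Y = X) on D(V)={5,6,7,8,9} D(Y)={4,5,6,8} D(X)={3,4,5,6,8}: V {5,6,7,8,9}->{}; Y {4,5,6,8}->{}; X {3,4,5,6,8}->{}
So after all 3 constraints: D(Y) = {}

Answer: {}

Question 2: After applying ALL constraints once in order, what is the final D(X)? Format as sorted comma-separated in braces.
Constraint 1 (Y < V) on D(Y)={4,5,6,8} D(V)={3,5,6,7,8,9}: V {3,5,6,7,8,9}->{5,6,7,8,9}
Constraint 2 (Y != W) on D(Y)={4,5,6,8} D(W)={3,4,7,8}: no change
Constraint 3 (V + Y = X) on D(V)={5,6,7,8,9} D(Y)={4,5,6,8} D(X)={3,4,5,6,8}: V {5,6,7,8,9}->{}; Y {4,5,6,8}->{}; X {3,4,5,6,8}->{}
So after all 3 constraints: D(X) = {}

Answer: {}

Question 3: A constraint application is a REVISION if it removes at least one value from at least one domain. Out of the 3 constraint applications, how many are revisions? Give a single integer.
Answer: 2

Derivation:
Constraint 1 (Y < V) on D(Y)={4,5,6,8} D(V)={3,5,6,7,8,9}: V {3,5,6,7,8,9}->{5,6,7,8,9} => REVISION
Constraint 2 (Y != W) on D(Y)={4,5,6,8} D(W)={3,4,7,8}: no change => not a revision
Constraint 3 (V + Y = X) on D(V)={5,6,7,8,9} D(Y)={4,5,6,8} D(X)={3,4,5,6,8}: V {5,6,7,8,9}->{}; Y {4,5,6,8}->{}; X {3,4,5,6,8}->{} => REVISION
Total revisions = 2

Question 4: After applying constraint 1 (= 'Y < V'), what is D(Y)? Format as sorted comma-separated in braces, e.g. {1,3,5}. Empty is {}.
Answer: {4,5,6,8}

Derivation:
Constraint 1 (Y < V) on D(Y)={4,5,6,8} D(V)={3,5,6,7,8,9}: V {3,5,6,7,8,9}->{5,6,7,8,9}
So after constraint 1: D(Y) = {4,5,6,8}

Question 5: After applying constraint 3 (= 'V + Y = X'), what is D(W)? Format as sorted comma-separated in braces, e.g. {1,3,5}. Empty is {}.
Answer: {3,4,7,8}

Derivation:
Constraint 1 (Y < V) on D(Y)={4,5,6,8} D(V)={3,5,6,7,8,9}: V {3,5,6,7,8,9}->{5,6,7,8,9}
Constraint 2 (Y != W) on D(Y)={4,5,6,8} D(W)={3,4,7,8}: no change
Constraint 3 (V + Y = X) on D(V)={5,6,7,8,9} D(Y)={4,5,6,8} D(X)={3,4,5,6,8}: V {5,6,7,8,9}->{}; Y {4,5,6,8}->{}; X {3,4,5,6,8}->{}
So after constraint 3: D(W) = {3,4,7,8}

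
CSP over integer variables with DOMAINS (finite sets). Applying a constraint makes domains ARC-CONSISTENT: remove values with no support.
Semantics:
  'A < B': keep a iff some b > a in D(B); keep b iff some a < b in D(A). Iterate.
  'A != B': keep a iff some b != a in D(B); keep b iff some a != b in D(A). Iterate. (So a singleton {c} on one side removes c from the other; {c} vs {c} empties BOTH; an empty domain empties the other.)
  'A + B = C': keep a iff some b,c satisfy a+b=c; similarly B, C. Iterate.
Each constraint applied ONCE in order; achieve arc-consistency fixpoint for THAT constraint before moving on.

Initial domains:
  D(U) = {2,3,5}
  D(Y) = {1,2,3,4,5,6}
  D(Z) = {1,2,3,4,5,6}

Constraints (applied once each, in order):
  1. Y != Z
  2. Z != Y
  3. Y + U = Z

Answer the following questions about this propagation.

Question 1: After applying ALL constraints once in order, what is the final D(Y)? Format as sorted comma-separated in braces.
Answer: {1,2,3,4}

Derivation:
Constraint 1 (Y != Z) on D(Y)={1,2,3,4,5,6} D(Z)={1,2,3,4,5,6}: no change
Constraint 2 (Z != Y) on D(Z)={1,2,3,4,5,6} D(Y)={1,2,3,4,5,6}: no change
Constraint 3 (Y + U = Z) on D(Y)={1,2,3,4,5,6} D(U)={2,3,5} D(Z)={1,2,3,4,5,6}: Y {1,2,3,4,5,6}->{1,2,3,4}; Z {1,2,3,4,5,6}->{3,4,5,6}
So after all 3 constraints: D(Y) = {1,2,3,4}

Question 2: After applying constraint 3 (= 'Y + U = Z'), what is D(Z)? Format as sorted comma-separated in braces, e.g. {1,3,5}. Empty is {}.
Answer: {3,4,5,6}

Derivation:
Constraint 1 (Y != Z) on D(Y)={1,2,3,4,5,6} D(Z)={1,2,3,4,5,6}: no change
Constraint 2 (Z != Y) on D(Z)={1,2,3,4,5,6} D(Y)={1,2,3,4,5,6}: no change
Constraint 3 (Y + U = Z) on D(Y)={1,2,3,4,5,6} D(U)={2,3,5} D(Z)={1,2,3,4,5,6}: Y {1,2,3,4,5,6}->{1,2,3,4}; Z {1,2,3,4,5,6}->{3,4,5,6}
So after constraint 3: D(Z) = {3,4,5,6}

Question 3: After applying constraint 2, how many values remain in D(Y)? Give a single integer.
Answer: 6

Derivation:
Constraint 1 (Y != Z) on D(Y)={1,2,3,4,5,6} D(Z)={1,2,3,4,5,6}: no change
Constraint 2 (Z != Y) on D(Z)={1,2,3,4,5,6} D(Y)={1,2,3,4,5,6}: no change
So after constraint 2: D(Y)={1,2,3,4,5,6}, size = 6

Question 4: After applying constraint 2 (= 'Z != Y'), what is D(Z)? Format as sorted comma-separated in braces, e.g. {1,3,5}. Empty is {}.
Constraint 1 (Y != Z) on D(Y)={1,2,3,4,5,6} D(Z)={1,2,3,4,5,6}: no change
Constraint 2 (Z != Y) on D(Z)={1,2,3,4,5,6} D(Y)={1,2,3,4,5,6}: no change
So after constraint 2: D(Z) = {1,2,3,4,5,6}

Answer: {1,2,3,4,5,6}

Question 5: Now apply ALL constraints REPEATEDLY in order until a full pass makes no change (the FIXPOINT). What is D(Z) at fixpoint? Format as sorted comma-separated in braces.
Answer: {3,4,5,6}

Derivation:
pass 0 (initial): D(Z)={1,2,3,4,5,6}
pass 1: Y {1,2,3,4,5,6}->{1,2,3,4}; Z {1,2,3,4,5,6}->{3,4,5,6}
pass 2: no change
Fixpoint after 2 passes: D(Z) = {3,4,5,6}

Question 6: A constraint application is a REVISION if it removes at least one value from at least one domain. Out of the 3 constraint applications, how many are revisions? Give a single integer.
Answer: 1

Derivation:
Constraint 1 (Y != Z) on D(Y)={1,2,3,4,5,6} D(Z)={1,2,3,4,5,6}: no change => not a revision
Constraint 2 (Z != Y) on D(Z)={1,2,3,4,5,6} D(Y)={1,2,3,4,5,6}: no change => not a revision
Constraint 3 (Y + U = Z) on D(Y)={1,2,3,4,5,6} D(U)={2,3,5} D(Z)={1,2,3,4,5,6}: Y {1,2,3,4,5,6}->{1,2,3,4}; Z {1,2,3,4,5,6}->{3,4,5,6} => REVISION
Total revisions = 1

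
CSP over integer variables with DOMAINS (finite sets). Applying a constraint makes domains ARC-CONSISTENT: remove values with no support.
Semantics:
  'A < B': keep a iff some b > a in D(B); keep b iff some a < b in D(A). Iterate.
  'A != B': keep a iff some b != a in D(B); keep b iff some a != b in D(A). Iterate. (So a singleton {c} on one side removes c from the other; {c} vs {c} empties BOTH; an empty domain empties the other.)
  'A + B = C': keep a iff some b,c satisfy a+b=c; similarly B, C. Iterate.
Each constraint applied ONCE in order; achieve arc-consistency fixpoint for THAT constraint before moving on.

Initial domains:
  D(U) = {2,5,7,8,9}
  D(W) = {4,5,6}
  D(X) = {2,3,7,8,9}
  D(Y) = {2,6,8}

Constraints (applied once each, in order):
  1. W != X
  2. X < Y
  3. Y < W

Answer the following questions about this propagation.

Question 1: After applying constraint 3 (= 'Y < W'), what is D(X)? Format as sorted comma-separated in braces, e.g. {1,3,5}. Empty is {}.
Answer: {2,3,7}

Derivation:
Constraint 1 (W != X) on D(W)={4,5,6} D(X)={2,3,7,8,9}: no change
Constraint 2 (X < Y) on D(X)={2,3,7,8,9} D(Y)={2,6,8}: X {2,3,7,8,9}->{2,3,7}; Y {2,6,8}->{6,8}
Constraint 3 (Y < W) on D(Y)={6,8} D(W)={4,5,6}: Y {6,8}->{}; W {4,5,6}->{}
So after constraint 3: D(X) = {2,3,7}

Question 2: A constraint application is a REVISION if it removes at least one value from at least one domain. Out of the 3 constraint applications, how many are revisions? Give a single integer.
Answer: 2

Derivation:
Constraint 1 (W != X) on D(W)={4,5,6} D(X)={2,3,7,8,9}: no change => not a revision
Constraint 2 (X < Y) on D(X)={2,3,7,8,9} D(Y)={2,6,8}: X {2,3,7,8,9}->{2,3,7}; Y {2,6,8}->{6,8} => REVISION
Constraint 3 (Y < W) on D(Y)={6,8} D(W)={4,5,6}: Y {6,8}->{}; W {4,5,6}->{} => REVISION
Total revisions = 2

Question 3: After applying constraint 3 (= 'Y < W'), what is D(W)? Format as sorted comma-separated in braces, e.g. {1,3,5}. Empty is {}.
Constraint 1 (W != X) on D(W)={4,5,6} D(X)={2,3,7,8,9}: no change
Constraint 2 (X < Y) on D(X)={2,3,7,8,9} D(Y)={2,6,8}: X {2,3,7,8,9}->{2,3,7}; Y {2,6,8}->{6,8}
Constraint 3 (Y < W) on D(Y)={6,8} D(W)={4,5,6}: Y {6,8}->{}; W {4,5,6}->{}
So after constraint 3: D(W) = {}

Answer: {}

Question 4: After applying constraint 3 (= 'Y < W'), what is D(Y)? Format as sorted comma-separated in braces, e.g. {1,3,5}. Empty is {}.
Constraint 1 (W != X) on D(W)={4,5,6} D(X)={2,3,7,8,9}: no change
Constraint 2 (X < Y) on D(X)={2,3,7,8,9} D(Y)={2,6,8}: X {2,3,7,8,9}->{2,3,7}; Y {2,6,8}->{6,8}
Constraint 3 (Y < W) on D(Y)={6,8} D(W)={4,5,6}: Y {6,8}->{}; W {4,5,6}->{}
So after constraint 3: D(Y) = {}

Answer: {}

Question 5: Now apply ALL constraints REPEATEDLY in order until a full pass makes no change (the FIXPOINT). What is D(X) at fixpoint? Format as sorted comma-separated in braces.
pass 0 (initial): D(X)={2,3,7,8,9}
pass 1: W {4,5,6}->{}; X {2,3,7,8,9}->{2,3,7}; Y {2,6,8}->{}
pass 2: X {2,3,7}->{}
pass 3: no change
Fixpoint after 3 passes: D(X) = {}

Answer: {}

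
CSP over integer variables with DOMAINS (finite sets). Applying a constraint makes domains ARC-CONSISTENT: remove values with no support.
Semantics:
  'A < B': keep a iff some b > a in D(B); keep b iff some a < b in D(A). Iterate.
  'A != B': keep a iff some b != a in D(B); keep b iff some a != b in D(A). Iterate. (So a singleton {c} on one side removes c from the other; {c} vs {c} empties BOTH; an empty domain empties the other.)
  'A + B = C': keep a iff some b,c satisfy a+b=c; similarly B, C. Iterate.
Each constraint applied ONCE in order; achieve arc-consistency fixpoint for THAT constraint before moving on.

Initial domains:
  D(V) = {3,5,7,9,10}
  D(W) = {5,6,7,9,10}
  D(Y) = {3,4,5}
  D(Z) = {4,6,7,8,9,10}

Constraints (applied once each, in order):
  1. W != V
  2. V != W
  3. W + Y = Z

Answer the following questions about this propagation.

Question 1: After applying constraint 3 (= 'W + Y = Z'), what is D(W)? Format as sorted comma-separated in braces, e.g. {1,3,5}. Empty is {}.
Constraint 1 (W != V) on D(W)={5,6,7,9,10} D(V)={3,5,7,9,10}: no change
Constraint 2 (V != W) on D(V)={3,5,7,9,10} D(W)={5,6,7,9,10}: no change
Constraint 3 (W + Y = Z) on D(W)={5,6,7,9,10} D(Y)={3,4,5} D(Z)={4,6,7,8,9,10}: W {5,6,7,9,10}->{5,6,7}; Z {4,6,7,8,9,10}->{8,9,10}
So after constraint 3: D(W) = {5,6,7}

Answer: {5,6,7}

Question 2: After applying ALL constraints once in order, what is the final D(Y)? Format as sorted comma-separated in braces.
Answer: {3,4,5}

Derivation:
Constraint 1 (W != V) on D(W)={5,6,7,9,10} D(V)={3,5,7,9,10}: no change
Constraint 2 (V != W) on D(V)={3,5,7,9,10} D(W)={5,6,7,9,10}: no change
Constraint 3 (W + Y = Z) on D(W)={5,6,7,9,10} D(Y)={3,4,5} D(Z)={4,6,7,8,9,10}: W {5,6,7,9,10}->{5,6,7}; Z {4,6,7,8,9,10}->{8,9,10}
So after all 3 constraints: D(Y) = {3,4,5}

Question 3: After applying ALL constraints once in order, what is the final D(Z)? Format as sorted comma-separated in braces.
Constraint 1 (W != V) on D(W)={5,6,7,9,10} D(V)={3,5,7,9,10}: no change
Constraint 2 (V != W) on D(V)={3,5,7,9,10} D(W)={5,6,7,9,10}: no change
Constraint 3 (W + Y = Z) on D(W)={5,6,7,9,10} D(Y)={3,4,5} D(Z)={4,6,7,8,9,10}: W {5,6,7,9,10}->{5,6,7}; Z {4,6,7,8,9,10}->{8,9,10}
So after all 3 constraints: D(Z) = {8,9,10}

Answer: {8,9,10}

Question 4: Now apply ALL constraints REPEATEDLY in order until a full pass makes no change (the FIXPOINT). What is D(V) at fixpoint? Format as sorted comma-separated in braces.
pass 0 (initial): D(V)={3,5,7,9,10}
pass 1: W {5,6,7,9,10}->{5,6,7}; Z {4,6,7,8,9,10}->{8,9,10}
pass 2: no change
Fixpoint after 2 passes: D(V) = {3,5,7,9,10}

Answer: {3,5,7,9,10}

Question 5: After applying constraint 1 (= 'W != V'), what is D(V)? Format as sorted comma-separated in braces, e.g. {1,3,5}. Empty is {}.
Constraint 1 (W != V) on D(W)={5,6,7,9,10} D(V)={3,5,7,9,10}: no change
So after constraint 1: D(V) = {3,5,7,9,10}

Answer: {3,5,7,9,10}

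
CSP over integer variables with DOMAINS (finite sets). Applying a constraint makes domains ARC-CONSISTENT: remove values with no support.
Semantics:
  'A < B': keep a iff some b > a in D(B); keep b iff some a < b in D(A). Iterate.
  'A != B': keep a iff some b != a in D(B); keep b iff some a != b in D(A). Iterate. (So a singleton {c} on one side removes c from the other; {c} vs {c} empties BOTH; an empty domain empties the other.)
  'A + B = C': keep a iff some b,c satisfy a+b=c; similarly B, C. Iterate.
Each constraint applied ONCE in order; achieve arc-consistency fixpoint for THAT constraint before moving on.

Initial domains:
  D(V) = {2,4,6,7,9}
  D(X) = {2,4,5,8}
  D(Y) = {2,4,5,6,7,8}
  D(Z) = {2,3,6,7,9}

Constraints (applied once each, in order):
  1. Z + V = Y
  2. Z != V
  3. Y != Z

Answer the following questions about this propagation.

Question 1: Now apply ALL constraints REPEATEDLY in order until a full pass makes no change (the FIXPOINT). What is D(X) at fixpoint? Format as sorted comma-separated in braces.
pass 0 (initial): D(X)={2,4,5,8}
pass 1: V {2,4,6,7,9}->{2,4,6}; Y {2,4,5,6,7,8}->{4,5,6,7,8}; Z {2,3,6,7,9}->{2,3,6}
pass 2: no change
Fixpoint after 2 passes: D(X) = {2,4,5,8}

Answer: {2,4,5,8}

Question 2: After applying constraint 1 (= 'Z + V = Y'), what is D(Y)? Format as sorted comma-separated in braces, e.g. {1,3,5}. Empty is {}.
Constraint 1 (Z + V = Y) on D(Z)={2,3,6,7,9} D(V)={2,4,6,7,9} D(Y)={2,4,5,6,7,8}: Z {2,3,6,7,9}->{2,3,6}; V {2,4,6,7,9}->{2,4,6}; Y {2,4,5,6,7,8}->{4,5,6,7,8}
So after constraint 1: D(Y) = {4,5,6,7,8}

Answer: {4,5,6,7,8}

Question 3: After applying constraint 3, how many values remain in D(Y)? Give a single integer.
Answer: 5

Derivation:
Constraint 1 (Z + V = Y) on D(Z)={2,3,6,7,9} D(V)={2,4,6,7,9} D(Y)={2,4,5,6,7,8}: Z {2,3,6,7,9}->{2,3,6}; V {2,4,6,7,9}->{2,4,6}; Y {2,4,5,6,7,8}->{4,5,6,7,8}
Constraint 2 (Z != V) on D(Z)={2,3,6} D(V)={2,4,6}: no change
Constraint 3 (Y != Z) on D(Y)={4,5,6,7,8} D(Z)={2,3,6}: no change
So after constraint 3: D(Y)={4,5,6,7,8}, size = 5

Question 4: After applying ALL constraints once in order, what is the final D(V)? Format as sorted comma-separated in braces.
Answer: {2,4,6}

Derivation:
Constraint 1 (Z + V = Y) on D(Z)={2,3,6,7,9} D(V)={2,4,6,7,9} D(Y)={2,4,5,6,7,8}: Z {2,3,6,7,9}->{2,3,6}; V {2,4,6,7,9}->{2,4,6}; Y {2,4,5,6,7,8}->{4,5,6,7,8}
Constraint 2 (Z != V) on D(Z)={2,3,6} D(V)={2,4,6}: no change
Constraint 3 (Y != Z) on D(Y)={4,5,6,7,8} D(Z)={2,3,6}: no change
So after all 3 constraints: D(V) = {2,4,6}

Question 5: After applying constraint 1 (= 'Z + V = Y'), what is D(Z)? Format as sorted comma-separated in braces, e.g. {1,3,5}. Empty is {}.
Answer: {2,3,6}

Derivation:
Constraint 1 (Z + V = Y) on D(Z)={2,3,6,7,9} D(V)={2,4,6,7,9} D(Y)={2,4,5,6,7,8}: Z {2,3,6,7,9}->{2,3,6}; V {2,4,6,7,9}->{2,4,6}; Y {2,4,5,6,7,8}->{4,5,6,7,8}
So after constraint 1: D(Z) = {2,3,6}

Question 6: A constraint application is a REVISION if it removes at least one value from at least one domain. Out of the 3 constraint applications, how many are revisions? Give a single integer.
Constraint 1 (Z + V = Y) on D(Z)={2,3,6,7,9} D(V)={2,4,6,7,9} D(Y)={2,4,5,6,7,8}: Z {2,3,6,7,9}->{2,3,6}; V {2,4,6,7,9}->{2,4,6}; Y {2,4,5,6,7,8}->{4,5,6,7,8} => REVISION
Constraint 2 (Z != V) on D(Z)={2,3,6} D(V)={2,4,6}: no change => not a revision
Constraint 3 (Y != Z) on D(Y)={4,5,6,7,8} D(Z)={2,3,6}: no change => not a revision
Total revisions = 1

Answer: 1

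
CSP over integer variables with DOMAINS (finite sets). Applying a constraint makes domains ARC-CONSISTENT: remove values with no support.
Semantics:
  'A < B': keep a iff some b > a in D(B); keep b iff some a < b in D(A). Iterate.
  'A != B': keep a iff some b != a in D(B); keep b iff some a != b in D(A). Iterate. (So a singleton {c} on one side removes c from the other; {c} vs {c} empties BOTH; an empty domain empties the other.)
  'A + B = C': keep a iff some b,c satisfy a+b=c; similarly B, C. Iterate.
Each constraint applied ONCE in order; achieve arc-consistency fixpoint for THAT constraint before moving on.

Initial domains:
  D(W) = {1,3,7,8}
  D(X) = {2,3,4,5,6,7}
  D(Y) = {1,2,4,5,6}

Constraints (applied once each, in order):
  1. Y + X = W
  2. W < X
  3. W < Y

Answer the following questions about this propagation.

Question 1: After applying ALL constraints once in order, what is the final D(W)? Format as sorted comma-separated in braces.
Constraint 1 (Y + X = W) on D(Y)={1,2,4,5,6} D(X)={2,3,4,5,6,7} D(W)={1,3,7,8}: W {1,3,7,8}->{3,7,8}
Constraint 2 (W < X) on D(W)={3,7,8} D(X)={2,3,4,5,6,7}: W {3,7,8}->{3}; X {2,3,4,5,6,7}->{4,5,6,7}
Constraint 3 (W < Y) on D(W)={3} D(Y)={1,2,4,5,6}: Y {1,2,4,5,6}->{4,5,6}
So after all 3 constraints: D(W) = {3}

Answer: {3}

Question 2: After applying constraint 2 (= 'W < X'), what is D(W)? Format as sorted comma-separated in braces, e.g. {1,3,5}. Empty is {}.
Constraint 1 (Y + X = W) on D(Y)={1,2,4,5,6} D(X)={2,3,4,5,6,7} D(W)={1,3,7,8}: W {1,3,7,8}->{3,7,8}
Constraint 2 (W < X) on D(W)={3,7,8} D(X)={2,3,4,5,6,7}: W {3,7,8}->{3}; X {2,3,4,5,6,7}->{4,5,6,7}
So after constraint 2: D(W) = {3}

Answer: {3}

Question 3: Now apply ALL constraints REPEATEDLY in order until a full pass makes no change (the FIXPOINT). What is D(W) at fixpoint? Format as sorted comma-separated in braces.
pass 0 (initial): D(W)={1,3,7,8}
pass 1: W {1,3,7,8}->{3}; X {2,3,4,5,6,7}->{4,5,6,7}; Y {1,2,4,5,6}->{4,5,6}
pass 2: W {3}->{}; X {4,5,6,7}->{}; Y {4,5,6}->{}
pass 3: no change
Fixpoint after 3 passes: D(W) = {}

Answer: {}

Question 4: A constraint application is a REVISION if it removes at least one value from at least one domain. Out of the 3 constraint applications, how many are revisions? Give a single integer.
Constraint 1 (Y + X = W) on D(Y)={1,2,4,5,6} D(X)={2,3,4,5,6,7} D(W)={1,3,7,8}: W {1,3,7,8}->{3,7,8} => REVISION
Constraint 2 (W < X) on D(W)={3,7,8} D(X)={2,3,4,5,6,7}: W {3,7,8}->{3}; X {2,3,4,5,6,7}->{4,5,6,7} => REVISION
Constraint 3 (W < Y) on D(W)={3} D(Y)={1,2,4,5,6}: Y {1,2,4,5,6}->{4,5,6} => REVISION
Total revisions = 3

Answer: 3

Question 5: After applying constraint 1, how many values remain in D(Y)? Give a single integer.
Constraint 1 (Y + X = W) on D(Y)={1,2,4,5,6} D(X)={2,3,4,5,6,7} D(W)={1,3,7,8}: W {1,3,7,8}->{3,7,8}
So after constraint 1: D(Y)={1,2,4,5,6}, size = 5

Answer: 5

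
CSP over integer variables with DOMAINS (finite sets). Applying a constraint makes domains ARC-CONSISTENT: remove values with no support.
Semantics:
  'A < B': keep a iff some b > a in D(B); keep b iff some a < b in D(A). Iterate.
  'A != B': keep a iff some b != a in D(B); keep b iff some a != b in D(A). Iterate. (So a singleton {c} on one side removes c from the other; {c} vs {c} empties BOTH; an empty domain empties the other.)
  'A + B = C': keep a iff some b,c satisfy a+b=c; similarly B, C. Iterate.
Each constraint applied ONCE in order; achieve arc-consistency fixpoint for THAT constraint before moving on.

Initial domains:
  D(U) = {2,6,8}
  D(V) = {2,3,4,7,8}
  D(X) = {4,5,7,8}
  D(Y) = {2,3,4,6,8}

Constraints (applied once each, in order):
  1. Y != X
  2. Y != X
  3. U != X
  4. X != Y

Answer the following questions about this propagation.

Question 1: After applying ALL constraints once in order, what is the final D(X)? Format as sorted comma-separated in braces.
Answer: {4,5,7,8}

Derivation:
Constraint 1 (Y != X) on D(Y)={2,3,4,6,8} D(X)={4,5,7,8}: no change
Constraint 2 (Y != X) on D(Y)={2,3,4,6,8} D(X)={4,5,7,8}: no change
Constraint 3 (U != X) on D(U)={2,6,8} D(X)={4,5,7,8}: no change
Constraint 4 (X != Y) on D(X)={4,5,7,8} D(Y)={2,3,4,6,8}: no change
So after all 4 constraints: D(X) = {4,5,7,8}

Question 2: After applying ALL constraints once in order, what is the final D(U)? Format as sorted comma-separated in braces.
Constraint 1 (Y != X) on D(Y)={2,3,4,6,8} D(X)={4,5,7,8}: no change
Constraint 2 (Y != X) on D(Y)={2,3,4,6,8} D(X)={4,5,7,8}: no change
Constraint 3 (U != X) on D(U)={2,6,8} D(X)={4,5,7,8}: no change
Constraint 4 (X != Y) on D(X)={4,5,7,8} D(Y)={2,3,4,6,8}: no change
So after all 4 constraints: D(U) = {2,6,8}

Answer: {2,6,8}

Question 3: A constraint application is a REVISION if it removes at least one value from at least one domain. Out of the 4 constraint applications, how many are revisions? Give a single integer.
Constraint 1 (Y != X) on D(Y)={2,3,4,6,8} D(X)={4,5,7,8}: no change => not a revision
Constraint 2 (Y != X) on D(Y)={2,3,4,6,8} D(X)={4,5,7,8}: no change => not a revision
Constraint 3 (U != X) on D(U)={2,6,8} D(X)={4,5,7,8}: no change => not a revision
Constraint 4 (X != Y) on D(X)={4,5,7,8} D(Y)={2,3,4,6,8}: no change => not a revision
Total revisions = 0

Answer: 0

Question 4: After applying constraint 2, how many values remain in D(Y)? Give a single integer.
Answer: 5

Derivation:
Constraint 1 (Y != X) on D(Y)={2,3,4,6,8} D(X)={4,5,7,8}: no change
Constraint 2 (Y != X) on D(Y)={2,3,4,6,8} D(X)={4,5,7,8}: no change
So after constraint 2: D(Y)={2,3,4,6,8}, size = 5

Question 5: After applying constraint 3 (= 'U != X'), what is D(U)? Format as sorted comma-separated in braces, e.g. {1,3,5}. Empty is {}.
Answer: {2,6,8}

Derivation:
Constraint 1 (Y != X) on D(Y)={2,3,4,6,8} D(X)={4,5,7,8}: no change
Constraint 2 (Y != X) on D(Y)={2,3,4,6,8} D(X)={4,5,7,8}: no change
Constraint 3 (U != X) on D(U)={2,6,8} D(X)={4,5,7,8}: no change
So after constraint 3: D(U) = {2,6,8}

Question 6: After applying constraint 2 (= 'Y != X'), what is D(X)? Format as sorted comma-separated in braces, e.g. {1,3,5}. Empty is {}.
Answer: {4,5,7,8}

Derivation:
Constraint 1 (Y != X) on D(Y)={2,3,4,6,8} D(X)={4,5,7,8}: no change
Constraint 2 (Y != X) on D(Y)={2,3,4,6,8} D(X)={4,5,7,8}: no change
So after constraint 2: D(X) = {4,5,7,8}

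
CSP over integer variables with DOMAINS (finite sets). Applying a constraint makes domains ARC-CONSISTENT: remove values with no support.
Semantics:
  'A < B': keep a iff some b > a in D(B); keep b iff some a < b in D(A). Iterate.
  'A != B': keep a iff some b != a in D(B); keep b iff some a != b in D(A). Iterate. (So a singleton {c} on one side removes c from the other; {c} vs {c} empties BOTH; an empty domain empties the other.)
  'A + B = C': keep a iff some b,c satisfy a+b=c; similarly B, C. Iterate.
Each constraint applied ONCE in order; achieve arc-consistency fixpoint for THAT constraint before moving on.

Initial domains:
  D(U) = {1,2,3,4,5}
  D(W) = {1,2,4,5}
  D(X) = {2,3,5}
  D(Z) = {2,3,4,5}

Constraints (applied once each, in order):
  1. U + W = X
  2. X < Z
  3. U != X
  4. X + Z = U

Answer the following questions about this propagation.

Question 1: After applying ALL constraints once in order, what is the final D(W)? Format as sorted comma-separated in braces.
Constraint 1 (U + W = X) on D(U)={1,2,3,4,5} D(W)={1,2,4,5} D(X)={2,3,5}: U {1,2,3,4,5}->{1,2,3,4}; W {1,2,4,5}->{1,2,4}
Constraint 2 (X < Z) on D(X)={2,3,5} D(Z)={2,3,4,5}: X {2,3,5}->{2,3}; Z {2,3,4,5}->{3,4,5}
Constraint 3 (U != X) on D(U)={1,2,3,4} D(X)={2,3}: no change
Constraint 4 (X + Z = U) on D(X)={2,3} D(Z)={3,4,5} D(U)={1,2,3,4}: X {2,3}->{}; Z {3,4,5}->{}; U {1,2,3,4}->{}
So after all 4 constraints: D(W) = {1,2,4}

Answer: {1,2,4}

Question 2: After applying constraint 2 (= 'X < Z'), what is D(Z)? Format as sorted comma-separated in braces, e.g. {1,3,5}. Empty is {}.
Constraint 1 (U + W = X) on D(U)={1,2,3,4,5} D(W)={1,2,4,5} D(X)={2,3,5}: U {1,2,3,4,5}->{1,2,3,4}; W {1,2,4,5}->{1,2,4}
Constraint 2 (X < Z) on D(X)={2,3,5} D(Z)={2,3,4,5}: X {2,3,5}->{2,3}; Z {2,3,4,5}->{3,4,5}
So after constraint 2: D(Z) = {3,4,5}

Answer: {3,4,5}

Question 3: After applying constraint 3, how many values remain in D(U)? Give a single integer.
Constraint 1 (U + W = X) on D(U)={1,2,3,4,5} D(W)={1,2,4,5} D(X)={2,3,5}: U {1,2,3,4,5}->{1,2,3,4}; W {1,2,4,5}->{1,2,4}
Constraint 2 (X < Z) on D(X)={2,3,5} D(Z)={2,3,4,5}: X {2,3,5}->{2,3}; Z {2,3,4,5}->{3,4,5}
Constraint 3 (U != X) on D(U)={1,2,3,4} D(X)={2,3}: no change
So after constraint 3: D(U)={1,2,3,4}, size = 4

Answer: 4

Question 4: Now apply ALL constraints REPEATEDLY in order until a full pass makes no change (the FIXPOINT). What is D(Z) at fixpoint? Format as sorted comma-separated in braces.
pass 0 (initial): D(Z)={2,3,4,5}
pass 1: U {1,2,3,4,5}->{}; W {1,2,4,5}->{1,2,4}; X {2,3,5}->{}; Z {2,3,4,5}->{}
pass 2: W {1,2,4}->{}
pass 3: no change
Fixpoint after 3 passes: D(Z) = {}

Answer: {}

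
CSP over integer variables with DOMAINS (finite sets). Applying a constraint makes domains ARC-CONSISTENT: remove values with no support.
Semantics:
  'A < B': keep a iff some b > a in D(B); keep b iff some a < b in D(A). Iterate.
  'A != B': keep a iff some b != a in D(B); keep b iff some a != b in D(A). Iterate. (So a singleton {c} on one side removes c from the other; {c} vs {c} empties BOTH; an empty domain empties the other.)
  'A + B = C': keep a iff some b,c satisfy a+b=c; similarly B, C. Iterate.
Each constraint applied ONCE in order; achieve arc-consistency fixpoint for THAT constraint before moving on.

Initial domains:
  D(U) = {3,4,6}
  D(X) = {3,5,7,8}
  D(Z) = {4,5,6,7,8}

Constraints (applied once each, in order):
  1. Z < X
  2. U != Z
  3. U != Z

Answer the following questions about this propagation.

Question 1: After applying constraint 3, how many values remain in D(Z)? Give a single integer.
Constraint 1 (Z < X) on D(Z)={4,5,6,7,8} D(X)={3,5,7,8}: Z {4,5,6,7,8}->{4,5,6,7}; X {3,5,7,8}->{5,7,8}
Constraint 2 (U != Z) on D(U)={3,4,6} D(Z)={4,5,6,7}: no change
Constraint 3 (U != Z) on D(U)={3,4,6} D(Z)={4,5,6,7}: no change
So after constraint 3: D(Z)={4,5,6,7}, size = 4

Answer: 4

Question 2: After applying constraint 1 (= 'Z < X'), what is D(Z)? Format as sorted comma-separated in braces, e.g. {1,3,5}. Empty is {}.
Constraint 1 (Z < X) on D(Z)={4,5,6,7,8} D(X)={3,5,7,8}: Z {4,5,6,7,8}->{4,5,6,7}; X {3,5,7,8}->{5,7,8}
So after constraint 1: D(Z) = {4,5,6,7}

Answer: {4,5,6,7}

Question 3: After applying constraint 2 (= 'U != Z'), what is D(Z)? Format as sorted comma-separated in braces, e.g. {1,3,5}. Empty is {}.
Constraint 1 (Z < X) on D(Z)={4,5,6,7,8} D(X)={3,5,7,8}: Z {4,5,6,7,8}->{4,5,6,7}; X {3,5,7,8}->{5,7,8}
Constraint 2 (U != Z) on D(U)={3,4,6} D(Z)={4,5,6,7}: no change
So after constraint 2: D(Z) = {4,5,6,7}

Answer: {4,5,6,7}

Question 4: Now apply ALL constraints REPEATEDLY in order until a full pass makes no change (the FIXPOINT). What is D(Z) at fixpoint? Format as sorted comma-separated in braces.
pass 0 (initial): D(Z)={4,5,6,7,8}
pass 1: X {3,5,7,8}->{5,7,8}; Z {4,5,6,7,8}->{4,5,6,7}
pass 2: no change
Fixpoint after 2 passes: D(Z) = {4,5,6,7}

Answer: {4,5,6,7}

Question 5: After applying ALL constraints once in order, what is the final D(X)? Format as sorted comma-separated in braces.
Constraint 1 (Z < X) on D(Z)={4,5,6,7,8} D(X)={3,5,7,8}: Z {4,5,6,7,8}->{4,5,6,7}; X {3,5,7,8}->{5,7,8}
Constraint 2 (U != Z) on D(U)={3,4,6} D(Z)={4,5,6,7}: no change
Constraint 3 (U != Z) on D(U)={3,4,6} D(Z)={4,5,6,7}: no change
So after all 3 constraints: D(X) = {5,7,8}

Answer: {5,7,8}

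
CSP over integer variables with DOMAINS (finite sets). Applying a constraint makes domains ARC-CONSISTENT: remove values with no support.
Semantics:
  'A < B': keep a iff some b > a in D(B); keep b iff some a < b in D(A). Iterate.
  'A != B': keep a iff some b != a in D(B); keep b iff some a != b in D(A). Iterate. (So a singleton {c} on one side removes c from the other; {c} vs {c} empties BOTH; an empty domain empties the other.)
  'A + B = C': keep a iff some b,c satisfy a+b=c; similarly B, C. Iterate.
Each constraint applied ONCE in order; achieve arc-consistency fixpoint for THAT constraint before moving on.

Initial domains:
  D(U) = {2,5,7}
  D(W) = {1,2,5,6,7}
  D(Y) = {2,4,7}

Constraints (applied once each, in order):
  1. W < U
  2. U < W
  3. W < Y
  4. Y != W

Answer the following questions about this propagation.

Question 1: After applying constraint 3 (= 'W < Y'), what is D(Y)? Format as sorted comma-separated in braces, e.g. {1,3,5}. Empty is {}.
Answer: {7}

Derivation:
Constraint 1 (W < U) on D(W)={1,2,5,6,7} D(U)={2,5,7}: W {1,2,5,6,7}->{1,2,5,6}
Constraint 2 (U < W) on D(U)={2,5,7} D(W)={1,2,5,6}: U {2,5,7}->{2,5}; W {1,2,5,6}->{5,6}
Constraint 3 (W < Y) on D(W)={5,6} D(Y)={2,4,7}: Y {2,4,7}->{7}
So after constraint 3: D(Y) = {7}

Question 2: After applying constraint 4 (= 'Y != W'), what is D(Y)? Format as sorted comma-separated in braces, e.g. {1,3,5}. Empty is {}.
Answer: {7}

Derivation:
Constraint 1 (W < U) on D(W)={1,2,5,6,7} D(U)={2,5,7}: W {1,2,5,6,7}->{1,2,5,6}
Constraint 2 (U < W) on D(U)={2,5,7} D(W)={1,2,5,6}: U {2,5,7}->{2,5}; W {1,2,5,6}->{5,6}
Constraint 3 (W < Y) on D(W)={5,6} D(Y)={2,4,7}: Y {2,4,7}->{7}
Constraint 4 (Y != W) on D(Y)={7} D(W)={5,6}: no change
So after constraint 4: D(Y) = {7}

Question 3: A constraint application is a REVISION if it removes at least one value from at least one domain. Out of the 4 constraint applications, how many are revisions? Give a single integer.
Answer: 3

Derivation:
Constraint 1 (W < U) on D(W)={1,2,5,6,7} D(U)={2,5,7}: W {1,2,5,6,7}->{1,2,5,6} => REVISION
Constraint 2 (U < W) on D(U)={2,5,7} D(W)={1,2,5,6}: U {2,5,7}->{2,5}; W {1,2,5,6}->{5,6} => REVISION
Constraint 3 (W < Y) on D(W)={5,6} D(Y)={2,4,7}: Y {2,4,7}->{7} => REVISION
Constraint 4 (Y != W) on D(Y)={7} D(W)={5,6}: no change => not a revision
Total revisions = 3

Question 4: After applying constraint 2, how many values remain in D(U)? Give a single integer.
Constraint 1 (W < U) on D(W)={1,2,5,6,7} D(U)={2,5,7}: W {1,2,5,6,7}->{1,2,5,6}
Constraint 2 (U < W) on D(U)={2,5,7} D(W)={1,2,5,6}: U {2,5,7}->{2,5}; W {1,2,5,6}->{5,6}
So after constraint 2: D(U)={2,5}, size = 2

Answer: 2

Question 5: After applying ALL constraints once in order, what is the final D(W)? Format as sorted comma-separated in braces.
Constraint 1 (W < U) on D(W)={1,2,5,6,7} D(U)={2,5,7}: W {1,2,5,6,7}->{1,2,5,6}
Constraint 2 (U < W) on D(U)={2,5,7} D(W)={1,2,5,6}: U {2,5,7}->{2,5}; W {1,2,5,6}->{5,6}
Constraint 3 (W < Y) on D(W)={5,6} D(Y)={2,4,7}: Y {2,4,7}->{7}
Constraint 4 (Y != W) on D(Y)={7} D(W)={5,6}: no change
So after all 4 constraints: D(W) = {5,6}

Answer: {5,6}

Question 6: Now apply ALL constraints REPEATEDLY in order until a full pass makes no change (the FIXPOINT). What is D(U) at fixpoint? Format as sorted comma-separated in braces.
pass 0 (initial): D(U)={2,5,7}
pass 1: U {2,5,7}->{2,5}; W {1,2,5,6,7}->{5,6}; Y {2,4,7}->{7}
pass 2: U {2,5}->{}; W {5,6}->{}; Y {7}->{}
pass 3: no change
Fixpoint after 3 passes: D(U) = {}

Answer: {}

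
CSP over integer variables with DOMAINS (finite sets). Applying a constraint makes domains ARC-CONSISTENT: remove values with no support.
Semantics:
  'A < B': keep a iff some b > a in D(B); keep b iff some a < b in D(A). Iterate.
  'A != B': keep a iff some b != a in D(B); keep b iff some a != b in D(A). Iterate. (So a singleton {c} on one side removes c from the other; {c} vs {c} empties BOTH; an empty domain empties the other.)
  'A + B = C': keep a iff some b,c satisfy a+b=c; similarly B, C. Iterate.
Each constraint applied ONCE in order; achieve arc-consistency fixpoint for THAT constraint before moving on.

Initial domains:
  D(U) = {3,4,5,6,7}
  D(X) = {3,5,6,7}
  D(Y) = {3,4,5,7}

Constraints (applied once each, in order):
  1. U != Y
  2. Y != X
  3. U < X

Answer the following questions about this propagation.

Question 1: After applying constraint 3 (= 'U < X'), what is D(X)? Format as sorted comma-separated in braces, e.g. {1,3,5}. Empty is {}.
Answer: {5,6,7}

Derivation:
Constraint 1 (U != Y) on D(U)={3,4,5,6,7} D(Y)={3,4,5,7}: no change
Constraint 2 (Y != X) on D(Y)={3,4,5,7} D(X)={3,5,6,7}: no change
Constraint 3 (U < X) on D(U)={3,4,5,6,7} D(X)={3,5,6,7}: U {3,4,5,6,7}->{3,4,5,6}; X {3,5,6,7}->{5,6,7}
So after constraint 3: D(X) = {5,6,7}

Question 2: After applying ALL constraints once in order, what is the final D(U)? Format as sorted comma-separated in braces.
Constraint 1 (U != Y) on D(U)={3,4,5,6,7} D(Y)={3,4,5,7}: no change
Constraint 2 (Y != X) on D(Y)={3,4,5,7} D(X)={3,5,6,7}: no change
Constraint 3 (U < X) on D(U)={3,4,5,6,7} D(X)={3,5,6,7}: U {3,4,5,6,7}->{3,4,5,6}; X {3,5,6,7}->{5,6,7}
So after all 3 constraints: D(U) = {3,4,5,6}

Answer: {3,4,5,6}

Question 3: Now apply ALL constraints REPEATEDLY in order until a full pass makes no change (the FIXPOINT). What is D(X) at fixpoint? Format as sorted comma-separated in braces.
pass 0 (initial): D(X)={3,5,6,7}
pass 1: U {3,4,5,6,7}->{3,4,5,6}; X {3,5,6,7}->{5,6,7}
pass 2: no change
Fixpoint after 2 passes: D(X) = {5,6,7}

Answer: {5,6,7}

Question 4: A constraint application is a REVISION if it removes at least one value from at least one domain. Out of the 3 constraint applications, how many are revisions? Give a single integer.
Answer: 1

Derivation:
Constraint 1 (U != Y) on D(U)={3,4,5,6,7} D(Y)={3,4,5,7}: no change => not a revision
Constraint 2 (Y != X) on D(Y)={3,4,5,7} D(X)={3,5,6,7}: no change => not a revision
Constraint 3 (U < X) on D(U)={3,4,5,6,7} D(X)={3,5,6,7}: U {3,4,5,6,7}->{3,4,5,6}; X {3,5,6,7}->{5,6,7} => REVISION
Total revisions = 1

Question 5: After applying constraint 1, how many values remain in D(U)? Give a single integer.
Answer: 5

Derivation:
Constraint 1 (U != Y) on D(U)={3,4,5,6,7} D(Y)={3,4,5,7}: no change
So after constraint 1: D(U)={3,4,5,6,7}, size = 5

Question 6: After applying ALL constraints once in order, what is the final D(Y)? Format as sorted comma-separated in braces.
Constraint 1 (U != Y) on D(U)={3,4,5,6,7} D(Y)={3,4,5,7}: no change
Constraint 2 (Y != X) on D(Y)={3,4,5,7} D(X)={3,5,6,7}: no change
Constraint 3 (U < X) on D(U)={3,4,5,6,7} D(X)={3,5,6,7}: U {3,4,5,6,7}->{3,4,5,6}; X {3,5,6,7}->{5,6,7}
So after all 3 constraints: D(Y) = {3,4,5,7}

Answer: {3,4,5,7}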